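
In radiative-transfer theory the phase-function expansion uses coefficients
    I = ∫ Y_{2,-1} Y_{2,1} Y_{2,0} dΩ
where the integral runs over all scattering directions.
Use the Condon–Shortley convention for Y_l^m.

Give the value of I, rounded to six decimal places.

m-sum 0 ✓  L=6 even ✓  0≤2≤4 ✓
Π(2lᵢ+1) = 5×5×5 = 125
triangle coeff Δ(2,2,2) = 1/630
Σ_t [0,2]: t=0:+1/8 t=1:−1/1 t=2:+1/8 = -3/4
(3j)²=2/35 [(2 2 2; 0 0 0)], sign=-1
Σ_t [1,2]: t=1:−1/4 t=2:+1/2 = 1/4
(3j)²=1/70 [(2 2 2; -1 1 0)], sign=+1
⇒ 4πI² = 5/49
I = (-1)√(5/49/(4π)) = -0.09011188

-0.090112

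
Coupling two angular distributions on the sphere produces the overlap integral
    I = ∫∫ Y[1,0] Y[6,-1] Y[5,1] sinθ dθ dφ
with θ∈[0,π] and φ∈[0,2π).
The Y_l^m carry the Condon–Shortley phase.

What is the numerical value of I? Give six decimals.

Checks pass: Σm=0; 12 even; l₃=5∈[5,7].
(2·1+1)(2·6+1)(2·5+1) = 429
Δ: 2! 0! 10! / 13! → 1/858
sum: t=1:−1/14400 = -1/14400
3j²(1 6 5; 0 0 0) = Δ·Π!·Σ² = 6/143  (sign +1)
sum: t=1:−1/17280 = -1/17280
3j²(1 6 5; 0 -1 1) = Δ·Π!·Σ² = 35/858  (sign -1)
combine: 4πI² = 429·6/143·35/858 = 105/143
take √, sign -1: I = -0.24172507

-0.241725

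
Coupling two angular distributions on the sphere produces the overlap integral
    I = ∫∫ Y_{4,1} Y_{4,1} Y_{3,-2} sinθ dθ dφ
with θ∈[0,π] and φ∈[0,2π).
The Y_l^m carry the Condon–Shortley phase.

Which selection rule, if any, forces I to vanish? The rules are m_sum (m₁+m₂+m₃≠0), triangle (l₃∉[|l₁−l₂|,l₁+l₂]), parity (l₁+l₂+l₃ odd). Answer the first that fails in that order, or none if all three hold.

Σmᵢ = 0  ✓
l₃∈[|l₁−l₂|,l₁+l₂]=[0,8], have l₃=3  ✓
Σlᵢ = 11 ⇒ odd  ✗

parity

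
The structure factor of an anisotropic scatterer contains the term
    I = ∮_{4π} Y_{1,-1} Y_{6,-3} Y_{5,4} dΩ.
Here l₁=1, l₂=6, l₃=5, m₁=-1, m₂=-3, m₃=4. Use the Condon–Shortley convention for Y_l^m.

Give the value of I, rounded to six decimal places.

-0.070770

Checks pass: Σm=0; 12 even; l₃=5∈[5,7].
(2·1+1)(2·6+1)(2·5+1) = 429
Δ: 2! 0! 10! / 13! → 1/858
sum: t=1:−1/14400 = -1/14400
3j²(1 6 5; 0 0 0) = Δ·Π!·Σ² = 6/143  (sign +1)
sum: t=2:+1/725760 = 1/725760
3j²(1 6 5; -1 -3 4) = Δ·Π!·Σ² = 1/286  (sign -1)
combine: 4πI² = 429·6/143·1/286 = 9/143
take √, sign -1: I = -0.07076985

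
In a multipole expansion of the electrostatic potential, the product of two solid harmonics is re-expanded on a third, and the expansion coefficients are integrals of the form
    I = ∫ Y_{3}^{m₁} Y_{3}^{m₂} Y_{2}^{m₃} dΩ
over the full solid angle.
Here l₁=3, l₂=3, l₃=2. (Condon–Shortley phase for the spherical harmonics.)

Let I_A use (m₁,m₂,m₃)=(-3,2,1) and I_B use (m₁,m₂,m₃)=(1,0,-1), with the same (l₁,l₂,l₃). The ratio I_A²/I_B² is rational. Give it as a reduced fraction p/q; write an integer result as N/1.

Shared (l₁,l₂,l₃)=(3,3,2): N and (l;000)² cancel in I_A²/I_B².
A: Δ = 4!·2!·2!/9! = 1/3780; Racah Σ t=4..4: t=4:+1/48 = 1/48; ⇒ 3j(3 3 2; -3 2 1)² = 5/84, sgn -1
B: Δ = 4!·2!·2!/9! = 1/3780; Racah Σ t=1..2: t=1:−1/12 t=2:+1/8 = 1/24; ⇒ 3j(3 3 2; 1 0 -1)² = 1/210, sgn -1
I_A²/I_B² = (5/84)/(1/210) = 25/2

25/2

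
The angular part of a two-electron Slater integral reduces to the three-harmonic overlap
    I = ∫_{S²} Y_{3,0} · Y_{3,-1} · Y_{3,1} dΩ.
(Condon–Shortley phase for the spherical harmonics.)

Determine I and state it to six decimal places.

0.000000

l₁+l₂+l₃=9 is odd: 3j(l;000)=0 ⇒ I=0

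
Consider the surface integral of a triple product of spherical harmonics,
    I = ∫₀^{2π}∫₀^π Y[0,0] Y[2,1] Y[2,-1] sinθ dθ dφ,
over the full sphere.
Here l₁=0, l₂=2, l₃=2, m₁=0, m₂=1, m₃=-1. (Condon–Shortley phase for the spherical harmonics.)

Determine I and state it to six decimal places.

-0.282095

m-sum 0 ✓  L=4 even ✓  2≤2≤2 ✓
Π(2lᵢ+1) = 1×5×5 = 25
triangle coeff Δ(0,2,2) = 1/5
Σ_t [0,0]: t=0:+1/4 = 1/4
(3j)²=1/5 [(0 2 2; 0 0 0)], sign=+1
Σ_t [0,0]: t=0:+1/6 = 1/6
(3j)²=1/5 [(0 2 2; 0 1 -1)], sign=-1
⇒ 4πI² = 1/1
I = (-1)√(1/1/(4π)) = -0.28209479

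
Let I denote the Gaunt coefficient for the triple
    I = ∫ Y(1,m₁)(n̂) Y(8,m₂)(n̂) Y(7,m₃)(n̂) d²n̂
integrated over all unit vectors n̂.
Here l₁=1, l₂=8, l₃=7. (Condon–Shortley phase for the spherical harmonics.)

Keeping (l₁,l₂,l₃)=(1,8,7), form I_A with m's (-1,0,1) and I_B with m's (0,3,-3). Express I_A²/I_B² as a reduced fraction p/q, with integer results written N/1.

Shared (l₁,l₂,l₃)=(1,8,7): N and (l;000)² cancel in I_A²/I_B².
A: Δ = 2!·0!·14!/17! = 1/2040; Racah Σ t=2..2: t=2:+1/58060800 = 1/58060800; ⇒ 3j(1 8 7; -1 0 1)² = 7/510, sgn +1
B: Δ = 2!·0!·14!/17! = 1/2040; Racah Σ t=1..1: t=1:−1/87091200 = -1/87091200; ⇒ 3j(1 8 7; 0 3 -3)² = 11/408, sgn -1
I_A²/I_B² = (7/510)/(11/408) = 28/55

28/55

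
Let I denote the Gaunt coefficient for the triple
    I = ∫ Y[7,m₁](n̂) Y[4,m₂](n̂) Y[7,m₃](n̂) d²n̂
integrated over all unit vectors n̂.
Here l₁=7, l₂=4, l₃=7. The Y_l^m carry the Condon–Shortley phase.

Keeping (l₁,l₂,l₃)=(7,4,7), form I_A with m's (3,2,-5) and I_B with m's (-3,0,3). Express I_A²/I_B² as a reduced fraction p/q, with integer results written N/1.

370040/62001

Shared (l₁,l₂,l₃)=(7,4,7): N and (l;000)² cancel in I_A²/I_B².
A: Δ = 4!·10!·4!/19! = 1/58198140; Racah Σ t=2..4: t=2:+1/7741440 t=3:−1/13063680 t=4:+1/348364800 = 29/522547200; ⇒ 3j(7 4 7; 3 2 -5)² = 1682/264537, sgn +1
B: Δ = 4!·10!·4!/19! = 1/58198140; Racah Σ t=0..4: t=0:+1/2090188800 t=1:−1/13063680 t=2:+1/1290240 t=3:−1/1088640 t=4:+1/9953280 = -83/696729600; ⇒ 3j(7 4 7; -3 0 3)² = 6889/6466460, sgn -1
I_A²/I_B² = (1682/264537)/(6889/6466460) = 370040/62001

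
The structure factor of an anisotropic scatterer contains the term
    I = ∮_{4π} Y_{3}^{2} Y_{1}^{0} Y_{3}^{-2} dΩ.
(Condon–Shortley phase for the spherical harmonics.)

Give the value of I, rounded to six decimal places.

0.000000

l₁+l₂+l₃=7 is odd: 3j(l;000)=0 ⇒ I=0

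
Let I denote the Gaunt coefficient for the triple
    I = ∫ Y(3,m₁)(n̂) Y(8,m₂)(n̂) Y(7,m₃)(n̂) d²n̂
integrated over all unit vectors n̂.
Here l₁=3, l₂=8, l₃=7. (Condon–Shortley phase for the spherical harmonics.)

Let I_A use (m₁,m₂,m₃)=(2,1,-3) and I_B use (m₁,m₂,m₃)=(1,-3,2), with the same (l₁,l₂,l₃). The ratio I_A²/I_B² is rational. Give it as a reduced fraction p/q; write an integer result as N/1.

175/132

l's match ⇒ only the (l;m) 3-j factors differ between A and B.
A: triangle coeff Δ(3,8,7) = 1/5290740; Σ_t [0,1]: t=0:+1/52254720 t=1:−1/11612160 = -1/14929920; (3j)²=1225/75582 [(3 8 7; 2 1 -3)], sign=-1
B: triangle coeff Δ(3,8,7) = 1/5290740; Σ_t [0,2]: t=0:+1/29030400 t=1:−1/5806080 t=2:+1/17418240 = -1/12441600; (3j)²=154/12597 [(3 8 7; 1 -3 2)], sign=+1
I_A²/I_B² = (1225/75582)/(154/12597) = 175/132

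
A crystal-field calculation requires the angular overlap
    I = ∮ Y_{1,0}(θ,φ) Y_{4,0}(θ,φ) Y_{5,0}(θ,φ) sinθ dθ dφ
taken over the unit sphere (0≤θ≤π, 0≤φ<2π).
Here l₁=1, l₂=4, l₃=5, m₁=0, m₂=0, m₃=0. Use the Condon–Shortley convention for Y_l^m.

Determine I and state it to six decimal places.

0.245532

Rules hold: Σm=0, L=10 even, 3≤5≤5.
N = 3·9·11 = 297
Δ = 0!·2!·8!/11! = 1/495
Racah Σ t=0..0: t=0:+1/576 = 1/576
⇒ 3j(1 4 5; 0 0 0)² = 5/99, sgn -1
(m-triple is (0,0,0) — same symbol as above.)
4πI² = N·(3j₀)²·(3jₘ)² = 25/33
I = +1·√(0.757576/4π) = 0.24553200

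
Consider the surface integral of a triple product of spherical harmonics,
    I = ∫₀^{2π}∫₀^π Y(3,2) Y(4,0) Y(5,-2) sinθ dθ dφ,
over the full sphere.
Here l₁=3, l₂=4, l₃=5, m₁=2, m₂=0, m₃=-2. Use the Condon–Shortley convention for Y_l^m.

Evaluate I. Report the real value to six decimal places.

-0.065427

Checks pass: Σm=0; 12 even; l₃=5∈[1,7].
(2·3+1)(2·4+1)(2·5+1) = 693
Δ: 2! 4! 6! / 13! → 1/180180
sum: t=0:+1/576 t=1:−1/144 t=2:+1/576 = -1/288
3j²(3 4 5; 0 0 0) = Δ·Π!·Σ² = 20/1001  (sign +1)
sum: t=0:+1/576 t=1:−1/864 = 1/1728
3j²(3 4 5; 2 0 -2) = Δ·Π!·Σ² = 5/1287  (sign -1)
combine: 4πI² = 693·20/1001·5/1287 = 100/1859
take √, sign -1: I = -0.06542675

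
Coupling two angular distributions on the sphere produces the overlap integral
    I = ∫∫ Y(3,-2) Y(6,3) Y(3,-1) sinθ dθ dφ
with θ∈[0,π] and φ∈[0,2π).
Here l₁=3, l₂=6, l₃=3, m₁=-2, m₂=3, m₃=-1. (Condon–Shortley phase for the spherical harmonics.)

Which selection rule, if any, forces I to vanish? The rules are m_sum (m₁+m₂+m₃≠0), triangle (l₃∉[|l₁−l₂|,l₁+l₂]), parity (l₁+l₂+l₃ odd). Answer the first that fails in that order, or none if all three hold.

none

azimuthal sum: -2 + 3 − 1 = 0  ✓
3 ≤ 3 ≤ 9 (triangle on l)  ✓
L = 3 + 6 + 3 = 12 (even)  ✓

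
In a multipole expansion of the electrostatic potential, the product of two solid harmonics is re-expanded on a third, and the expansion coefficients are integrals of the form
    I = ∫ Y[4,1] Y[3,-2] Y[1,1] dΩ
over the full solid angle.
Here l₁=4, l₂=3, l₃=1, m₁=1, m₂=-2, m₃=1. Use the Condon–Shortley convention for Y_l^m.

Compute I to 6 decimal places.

-0.106622

Rules hold: Σm=0, L=8 even, 1≤1≤7.
N = 9·7·3 = 189
Δ = 6!·2!·0!/9! = 1/252
Racah Σ t=3..3: t=3:−1/36 = -1/36
⇒ 3j(4 3 1; 0 0 0)² = 4/63, sgn +1
Racah Σ t=1..1: t=1:−1/240 = -1/240
⇒ 3j(4 3 1; 1 -2 1)² = 1/84, sgn -1
4πI² = N·(3j₀)²·(3jₘ)² = 1/7
I = -1·√(0.142857/4π) = -0.10662181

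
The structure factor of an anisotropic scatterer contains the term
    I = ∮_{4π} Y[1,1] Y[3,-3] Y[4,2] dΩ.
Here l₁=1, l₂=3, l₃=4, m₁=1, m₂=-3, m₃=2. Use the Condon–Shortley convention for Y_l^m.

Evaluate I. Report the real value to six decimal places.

0.061558

Rules hold: Σm=0, L=8 even, 2≤4≤4.
N = 3·7·9 = 189
Δ = 0!·2!·6!/9! = 1/252
Racah Σ t=0..0: t=0:+1/36 = 1/36
⇒ 3j(1 3 4; 0 0 0)² = 4/63, sgn +1
Racah Σ t=0..0: t=0:+1/1440 = 1/1440
⇒ 3j(1 3 4; 1 -3 2)² = 1/252, sgn +1
4πI² = N·(3j₀)²·(3jₘ)² = 1/21
I = +1·√(0.047619/4π) = 0.06155813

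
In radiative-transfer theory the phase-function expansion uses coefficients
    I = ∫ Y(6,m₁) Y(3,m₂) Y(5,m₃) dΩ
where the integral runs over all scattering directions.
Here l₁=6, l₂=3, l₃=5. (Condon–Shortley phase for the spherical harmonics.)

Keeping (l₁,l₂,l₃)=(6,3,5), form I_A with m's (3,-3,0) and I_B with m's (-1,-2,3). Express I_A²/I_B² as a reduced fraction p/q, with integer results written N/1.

Same 6,3,5: normalisation and zero-m 3j drop out of the ratio.
A: Δ: 4! 8! 2! / 15! → 1/675675; sum: t=0:+1/34560 = 1/34560; 3j²(6 3 5; 3 -3 0) = Δ·Π!·Σ² = 4/143  (sign -1)
B: Δ: 4! 8! 2! / 15! → 1/675675; sum: t=0:+1/120960 t=1:−1/17280 = -1/20160; 3j²(6 3 5; -1 -2 3) = Δ·Π!·Σ² = 64/3003  (sign -1)
I_A²/I_B² = (4/143)/(64/3003) = 21/16

21/16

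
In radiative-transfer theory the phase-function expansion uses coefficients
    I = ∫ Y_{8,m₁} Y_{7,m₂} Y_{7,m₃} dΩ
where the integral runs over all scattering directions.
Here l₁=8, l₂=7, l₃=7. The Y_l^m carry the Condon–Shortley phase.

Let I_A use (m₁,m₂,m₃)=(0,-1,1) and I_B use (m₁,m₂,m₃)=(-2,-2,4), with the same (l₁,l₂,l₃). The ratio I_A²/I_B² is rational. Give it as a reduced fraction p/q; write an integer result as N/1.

l's match ⇒ only the (l;m) 3-j factors differ between A and B.
A: triangle coeff Δ(8,7,7) = 1/22086194130; Σ_t [0,6]: t=0:+1/1170505728000 t=1:−1/3048192000 t=2:+1/99532800 t=3:−1/18662400 t=4:+1/15925248 t=5:−1/62208000 t=6:+1/1492992000 = 11/3121348608; (3j)²=3125/4056234 [(8 7 7; 0 -1 1)], sign=+1
B: triangle coeff Δ(8,7,7) = 1/22086194130; Σ_t [2,5]: t=2:+1/2090188800 t=3:−1/174182400 t=4:+1/99532800 t=5:−1/373248000 = 11/5225472000; (3j)²=528/96577 [(8 7 7; -2 -2 4)], sign=-1
I_A²/I_B² = (3125/4056234)/(528/96577) = 3125/22176

3125/22176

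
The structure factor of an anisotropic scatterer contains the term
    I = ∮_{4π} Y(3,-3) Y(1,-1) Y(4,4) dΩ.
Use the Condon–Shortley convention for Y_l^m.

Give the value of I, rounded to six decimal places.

0.325735

Rules hold: Σm=0, L=8 even, 2≤4≤4.
N = 7·3·9 = 189
Δ = 0!·6!·2!/9! = 1/252
Racah Σ t=0..0: t=0:+1/36 = 1/36
⇒ 3j(3 1 4; 0 0 0)² = 4/63, sgn +1
Racah Σ t=0..0: t=0:+1/1440 = 1/1440
⇒ 3j(3 1 4; -3 -1 4)² = 1/9, sgn +1
4πI² = N·(3j₀)²·(3jₘ)² = 4/3
I = +1·√(1.33333/4π) = 0.32573501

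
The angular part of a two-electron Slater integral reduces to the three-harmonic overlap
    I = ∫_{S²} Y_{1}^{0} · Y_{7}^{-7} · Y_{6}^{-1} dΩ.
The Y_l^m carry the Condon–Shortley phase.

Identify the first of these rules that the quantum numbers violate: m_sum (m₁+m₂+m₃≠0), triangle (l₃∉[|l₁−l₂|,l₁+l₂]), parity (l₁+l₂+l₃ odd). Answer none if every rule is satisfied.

m_sum

Σmᵢ = -8  ✗
l₃∈[|l₁−l₂|,l₁+l₂]=[6,8], have l₃=6
Σlᵢ = 14 ⇒ even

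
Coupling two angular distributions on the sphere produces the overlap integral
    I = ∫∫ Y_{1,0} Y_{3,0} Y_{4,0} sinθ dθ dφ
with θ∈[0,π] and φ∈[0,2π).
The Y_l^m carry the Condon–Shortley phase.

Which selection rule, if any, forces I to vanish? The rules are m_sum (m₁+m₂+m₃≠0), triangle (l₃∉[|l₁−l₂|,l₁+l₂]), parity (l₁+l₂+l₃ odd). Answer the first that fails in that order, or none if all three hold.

none

Σmᵢ = 0  ✓
l₃∈[|l₁−l₂|,l₁+l₂]=[2,4], have l₃=4  ✓
Σlᵢ = 8 ⇒ even  ✓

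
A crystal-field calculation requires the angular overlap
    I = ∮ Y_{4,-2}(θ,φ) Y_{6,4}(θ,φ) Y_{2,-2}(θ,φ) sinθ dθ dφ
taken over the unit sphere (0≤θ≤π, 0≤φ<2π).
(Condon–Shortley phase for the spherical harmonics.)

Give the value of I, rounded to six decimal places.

m-sum 0 ✓  L=12 even ✓  2≤2≤10 ✓
Π(2lᵢ+1) = 9×13×5 = 585
triangle coeff Δ(4,6,2) = 1/6435
Σ_t [4,4]: t=4:+1/2304 = 1/2304
(3j)²=5/143 [(4 6 2; 0 0 0)], sign=+1
Σ_t [6,6]: t=6:+1/34560 = 1/34560
(3j)²=14/429 [(4 6 2; -2 4 -2)], sign=+1
⇒ 4πI² = 1050/1573
I = (+1)√(1050/1573/(4π)) = 0.23047581

0.230476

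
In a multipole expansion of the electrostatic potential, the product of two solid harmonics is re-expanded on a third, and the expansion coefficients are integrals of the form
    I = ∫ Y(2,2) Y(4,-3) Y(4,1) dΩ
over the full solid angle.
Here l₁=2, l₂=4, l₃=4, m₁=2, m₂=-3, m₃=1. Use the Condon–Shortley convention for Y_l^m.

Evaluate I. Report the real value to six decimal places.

Rules hold: Σm=0, L=10 even, 2≤4≤6.
N = 5·9·9 = 405
Δ = 2!·2!·6!/11! = 1/13860
Racah Σ t=0..2: t=0:+1/192 t=1:−1/36 t=2:+1/192 = -5/288
⇒ 3j(2 4 4; 0 0 0)² = 20/693, sgn -1
Racah Σ t=0..0: t=0:+1/480 = 1/480
⇒ 3j(2 4 4; 2 -3 1)² = 3/110, sgn -1
4πI² = N·(3j₀)²·(3jₘ)² = 270/847
I = +1·√(0.318772/4π) = 0.15927046

0.159270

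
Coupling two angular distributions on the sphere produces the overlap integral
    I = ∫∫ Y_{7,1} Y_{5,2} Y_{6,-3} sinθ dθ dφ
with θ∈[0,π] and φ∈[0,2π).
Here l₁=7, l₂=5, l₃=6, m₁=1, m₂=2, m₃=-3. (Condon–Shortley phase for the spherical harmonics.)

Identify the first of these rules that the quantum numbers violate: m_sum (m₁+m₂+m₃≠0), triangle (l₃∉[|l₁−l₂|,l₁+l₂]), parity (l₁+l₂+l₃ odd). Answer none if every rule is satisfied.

Σmᵢ = 0  ✓
l₃∈[|l₁−l₂|,l₁+l₂]=[2,12], have l₃=6  ✓
Σlᵢ = 18 ⇒ even  ✓

none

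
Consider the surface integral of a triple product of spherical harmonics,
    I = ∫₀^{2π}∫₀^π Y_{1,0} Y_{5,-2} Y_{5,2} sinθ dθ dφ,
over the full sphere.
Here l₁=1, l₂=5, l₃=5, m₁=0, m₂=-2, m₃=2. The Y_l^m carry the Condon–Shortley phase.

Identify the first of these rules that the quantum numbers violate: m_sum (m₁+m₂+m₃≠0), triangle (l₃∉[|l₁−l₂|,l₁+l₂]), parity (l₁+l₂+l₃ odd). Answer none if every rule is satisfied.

parity

m₁+m₂+m₃ = 0 − 2 + 2 = 0  ✓
triangle: |1−5|=4 ≤ l₃=5 ≤ 1+5=6  ✓
parity: l₁+l₂+l₃ = 11 is odd  ✗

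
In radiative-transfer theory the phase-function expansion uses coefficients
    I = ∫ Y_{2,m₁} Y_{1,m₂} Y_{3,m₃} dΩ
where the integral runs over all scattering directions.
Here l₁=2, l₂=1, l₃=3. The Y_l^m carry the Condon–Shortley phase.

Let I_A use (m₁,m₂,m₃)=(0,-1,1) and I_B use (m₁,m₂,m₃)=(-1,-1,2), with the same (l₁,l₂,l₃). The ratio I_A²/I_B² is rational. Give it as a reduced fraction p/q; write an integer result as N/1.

3/5

l's match ⇒ only the (l;m) 3-j factors differ between A and B.
A: triangle coeff Δ(2,1,3) = 1/105; Σ_t [0,0]: t=0:+1/8 = 1/8; (3j)²=2/35 [(2 1 3; 0 -1 1)], sign=+1
B: triangle coeff Δ(2,1,3) = 1/105; Σ_t [0,0]: t=0:+1/12 = 1/12; (3j)²=2/21 [(2 1 3; -1 -1 2)], sign=-1
I_A²/I_B² = (2/35)/(2/21) = 3/5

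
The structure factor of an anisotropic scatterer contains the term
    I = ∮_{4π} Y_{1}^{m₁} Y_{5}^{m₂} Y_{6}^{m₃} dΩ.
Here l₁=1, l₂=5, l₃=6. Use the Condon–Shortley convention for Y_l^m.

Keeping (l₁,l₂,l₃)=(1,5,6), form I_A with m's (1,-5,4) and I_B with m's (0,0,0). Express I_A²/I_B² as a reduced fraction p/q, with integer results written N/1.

Shared (l₁,l₂,l₃)=(1,5,6): N and (l;000)² cancel in I_A²/I_B².
A: Δ = 0!·2!·10!/13! = 1/858; Racah Σ t=0..0: t=0:+1/7257600 = 1/7257600; ⇒ 3j(1 5 6; 1 -5 4)² = 1/858, sgn +1
B: Δ = 0!·2!·10!/13! = 1/858; Racah Σ t=0..0: t=0:+1/14400 = 1/14400; ⇒ 3j(1 5 6; 0 0 0)² = 6/143, sgn +1
I_A²/I_B² = (1/858)/(6/143) = 1/36

1/36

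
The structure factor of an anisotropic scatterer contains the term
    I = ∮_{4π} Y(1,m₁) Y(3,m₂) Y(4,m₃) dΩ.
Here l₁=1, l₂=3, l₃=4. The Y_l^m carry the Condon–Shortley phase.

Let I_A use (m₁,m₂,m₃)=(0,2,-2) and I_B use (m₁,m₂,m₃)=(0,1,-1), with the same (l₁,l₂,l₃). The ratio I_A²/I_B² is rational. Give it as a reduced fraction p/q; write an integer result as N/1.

4/5

Shared (l₁,l₂,l₃)=(1,3,4): N and (l;000)² cancel in I_A²/I_B².
A: Δ = 0!·2!·6!/9! = 1/252; Racah Σ t=0..0: t=0:+1/120 = 1/120; ⇒ 3j(1 3 4; 0 2 -2)² = 1/21, sgn +1
B: Δ = 0!·2!·6!/9! = 1/252; Racah Σ t=0..0: t=0:+1/48 = 1/48; ⇒ 3j(1 3 4; 0 1 -1)² = 5/84, sgn -1
I_A²/I_B² = (1/21)/(5/84) = 4/5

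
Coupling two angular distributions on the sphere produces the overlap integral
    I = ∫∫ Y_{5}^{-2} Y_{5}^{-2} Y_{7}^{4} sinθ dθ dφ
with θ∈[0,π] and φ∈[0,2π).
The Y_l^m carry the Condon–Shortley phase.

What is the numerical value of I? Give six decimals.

l₁+l₂+l₃=17 is odd: 3j(l;000)=0 ⇒ I=0

0.000000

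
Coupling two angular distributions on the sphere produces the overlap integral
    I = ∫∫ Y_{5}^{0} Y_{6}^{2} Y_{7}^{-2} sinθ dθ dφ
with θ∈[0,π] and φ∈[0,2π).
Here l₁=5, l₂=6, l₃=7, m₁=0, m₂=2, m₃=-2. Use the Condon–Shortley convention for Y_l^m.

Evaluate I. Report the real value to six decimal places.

Rules hold: Σm=0, L=18 even, 1≤7≤11.
N = 11·13·15 = 2145
Δ = 4!·6!·8!/19! = 1/174594420
Racah Σ t=0..4: t=0:+1/4147200 t=1:−1/207360 t=2:+1/82944 t=3:−1/207360 t=4:+1/4147200 = 1/345600
⇒ 3j(5 6 7; 0 0 0)² = 420/46189, sgn -1
Racah Σ t=0..4: t=0:+1/116121600 t=1:−1/1451520 t=2:+1/207360 t=3:−1/207360 t=4:+1/1658880 = -1/12902400
⇒ 3j(5 6 7; 0 2 -2)² = 27/1293292, sgn +1
4πI² = N·(3j₀)²·(3jₘ)² = 6075/14919047
I = -1·√(0.000407198/4π) = -0.00569243

-0.005692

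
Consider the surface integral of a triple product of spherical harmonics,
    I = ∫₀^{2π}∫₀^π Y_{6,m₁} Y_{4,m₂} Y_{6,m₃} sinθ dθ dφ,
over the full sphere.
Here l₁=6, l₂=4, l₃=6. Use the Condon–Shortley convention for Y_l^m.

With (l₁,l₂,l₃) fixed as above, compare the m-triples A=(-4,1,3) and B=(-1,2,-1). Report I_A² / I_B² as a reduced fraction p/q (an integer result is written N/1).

Shared (l₁,l₂,l₃)=(6,4,6): N and (l;000)² cancel in I_A²/I_B².
A: Δ = 4!·8!·4!/17! = 1/15315300; Racah Σ t=2..4: t=2:+1/967680 t=3:−1/120960 t=4:+1/207360 = -1/414720; ⇒ 3j(6 4 6; -4 1 3)² = 21/4862, sgn +1
B: Δ = 4!·8!·4!/17! = 1/15315300; Racah Σ t=2..4: t=2:+1/69120 t=3:−1/20736 t=4:+1/69120 = -1/51840; ⇒ 3j(6 4 6; -1 2 -1)² = 280/21879, sgn +1
I_A²/I_B² = (21/4862)/(280/21879) = 27/80

27/80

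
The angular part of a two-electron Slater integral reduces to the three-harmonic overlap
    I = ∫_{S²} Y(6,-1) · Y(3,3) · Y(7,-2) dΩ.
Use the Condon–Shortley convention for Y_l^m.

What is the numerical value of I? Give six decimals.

-0.170823

m-sum 0 ✓  L=16 even ✓  3≤7≤9 ✓
Π(2lᵢ+1) = 13×7×15 = 1365
triangle coeff Δ(6,3,7) = 1/2042040
Σ_t [0,2]: t=0:+1/207360 t=1:−1/57600 t=2:+1/207360 = -1/129600
(3j)²=168/12155 [(6 3 7; 0 0 0)], sign=+1
Σ_t [2,2]: t=2:+1/691200 = 1/691200
(3j)²=189/9724 [(6 3 7; -1 3 -2)], sign=-1
⇒ 4πI² = 166698/454597
I = (-1)√(166698/454597/(4π)) = -0.17082325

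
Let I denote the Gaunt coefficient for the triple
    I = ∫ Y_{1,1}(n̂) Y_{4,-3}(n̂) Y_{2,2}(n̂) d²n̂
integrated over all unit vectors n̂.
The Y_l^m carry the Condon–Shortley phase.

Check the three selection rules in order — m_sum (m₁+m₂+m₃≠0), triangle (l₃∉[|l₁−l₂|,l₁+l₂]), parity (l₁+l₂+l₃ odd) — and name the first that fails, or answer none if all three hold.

m₁+m₂+m₃ = 1 − 3 + 2 = 0  ✓
triangle: |1−4|=3 ≤ l₃=2 ≤ 1+4=5  ✗
parity: l₁+l₂+l₃ = 7 is odd

triangle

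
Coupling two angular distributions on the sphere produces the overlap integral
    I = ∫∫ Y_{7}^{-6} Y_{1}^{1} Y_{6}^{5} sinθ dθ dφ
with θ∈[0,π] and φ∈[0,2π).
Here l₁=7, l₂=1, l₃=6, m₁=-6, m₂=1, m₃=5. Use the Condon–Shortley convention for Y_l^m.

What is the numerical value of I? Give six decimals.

Checks pass: Σm=0; 14 even; l₃=6∈[6,8].
(2·7+1)(2·1+1)(2·6+1) = 585
Δ: 2! 12! 0! / 15! → 1/1365
sum: t=1:−1/518400 = -1/518400
3j²(7 1 6; 0 0 0) = Δ·Π!·Σ² = 7/195  (sign -1)
sum: t=2:+1/79833600 = 1/79833600
3j²(7 1 6; -6 1 5) = Δ·Π!·Σ² = 2/35  (sign -1)
combine: 4πI² = 585·7/195·2/35 = 6/5
take √, sign +1: I = 0.30901936

0.309019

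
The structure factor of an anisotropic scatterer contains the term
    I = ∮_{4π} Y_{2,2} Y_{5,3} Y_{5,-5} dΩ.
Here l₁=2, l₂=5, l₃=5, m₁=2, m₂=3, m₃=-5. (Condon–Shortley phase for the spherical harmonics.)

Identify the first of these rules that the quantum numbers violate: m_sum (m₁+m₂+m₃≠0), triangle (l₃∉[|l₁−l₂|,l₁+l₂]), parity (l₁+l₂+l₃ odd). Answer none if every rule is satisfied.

none

m₁+m₂+m₃ = 2 + 3 − 5 = 0  ✓
triangle: |2−5|=3 ≤ l₃=5 ≤ 2+5=7  ✓
parity: l₁+l₂+l₃ = 12 is even  ✓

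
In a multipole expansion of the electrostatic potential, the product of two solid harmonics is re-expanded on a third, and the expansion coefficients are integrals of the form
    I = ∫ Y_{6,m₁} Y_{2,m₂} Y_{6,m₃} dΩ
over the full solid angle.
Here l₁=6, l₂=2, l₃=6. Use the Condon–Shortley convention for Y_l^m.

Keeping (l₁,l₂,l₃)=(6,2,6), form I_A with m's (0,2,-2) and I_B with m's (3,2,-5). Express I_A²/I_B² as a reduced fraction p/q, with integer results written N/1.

28/11

l's match ⇒ only the (l;m) 3-j factors differ between A and B.
A: triangle coeff Δ(6,2,6) = 1/90090; Σ_t [2,2]: t=2:+1/69120 = 1/69120; (3j)²=4/143 [(6 2 6; 0 2 -2)], sign=+1
B: triangle coeff Δ(6,2,6) = 1/90090; Σ_t [2,2]: t=2:+1/1451520 = 1/1451520; (3j)²=1/91 [(6 2 6; 3 2 -5)], sign=-1
I_A²/I_B² = (4/143)/(1/91) = 28/11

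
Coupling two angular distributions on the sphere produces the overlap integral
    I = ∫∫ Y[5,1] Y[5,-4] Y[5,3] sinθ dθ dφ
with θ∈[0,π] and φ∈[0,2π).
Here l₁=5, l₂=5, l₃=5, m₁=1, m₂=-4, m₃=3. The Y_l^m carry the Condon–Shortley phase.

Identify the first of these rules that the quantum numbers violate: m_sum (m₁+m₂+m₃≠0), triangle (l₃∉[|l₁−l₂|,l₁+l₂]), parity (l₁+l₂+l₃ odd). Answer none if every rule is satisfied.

parity

m₁+m₂+m₃ = 1 − 4 + 3 = 0  ✓
triangle: |5−5|=0 ≤ l₃=5 ≤ 5+5=10  ✓
parity: l₁+l₂+l₃ = 15 is odd  ✗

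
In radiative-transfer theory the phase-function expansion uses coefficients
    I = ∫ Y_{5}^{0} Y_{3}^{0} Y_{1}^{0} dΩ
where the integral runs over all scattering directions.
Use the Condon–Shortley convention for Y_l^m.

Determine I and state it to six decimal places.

triangle: need 2≤l₃≤8, have 1; I=0

0.000000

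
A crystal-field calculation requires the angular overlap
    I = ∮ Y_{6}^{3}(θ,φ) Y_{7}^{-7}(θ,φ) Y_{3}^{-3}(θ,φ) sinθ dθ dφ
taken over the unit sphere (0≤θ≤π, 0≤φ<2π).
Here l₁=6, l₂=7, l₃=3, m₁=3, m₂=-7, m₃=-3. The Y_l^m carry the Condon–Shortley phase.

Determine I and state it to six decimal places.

0.000000

Σmᵢ = -7 ≠ 0, so the φ-integral vanishes; I = 0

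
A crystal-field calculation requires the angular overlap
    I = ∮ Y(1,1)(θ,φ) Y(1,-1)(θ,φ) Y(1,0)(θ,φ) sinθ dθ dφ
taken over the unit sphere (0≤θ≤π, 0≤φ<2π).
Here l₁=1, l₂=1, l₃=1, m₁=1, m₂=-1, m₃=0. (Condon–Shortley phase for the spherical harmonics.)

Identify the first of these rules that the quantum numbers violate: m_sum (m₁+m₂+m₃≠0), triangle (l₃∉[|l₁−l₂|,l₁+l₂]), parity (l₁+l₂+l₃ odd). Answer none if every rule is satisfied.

parity

Σmᵢ = 0  ✓
l₃∈[|l₁−l₂|,l₁+l₂]=[0,2], have l₃=1  ✓
Σlᵢ = 3 ⇒ odd  ✗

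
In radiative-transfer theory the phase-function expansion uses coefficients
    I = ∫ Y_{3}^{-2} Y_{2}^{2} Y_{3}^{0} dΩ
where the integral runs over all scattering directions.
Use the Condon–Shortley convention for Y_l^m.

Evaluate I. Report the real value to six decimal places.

Checks pass: Σm=0; 8 even; l₃=3∈[1,5].
(2·3+1)(2·2+1)(2·3+1) = 245
Δ: 2! 4! 2! / 9! → 1/3780
sum: t=0:+1/24 t=1:−1/4 t=2:+1/24 = -1/6
3j²(3 2 3; 0 0 0) = Δ·Π!·Σ² = 4/105  (sign +1)
sum: t=2:+1/24 = 1/24
3j²(3 2 3; -2 2 0) = Δ·Π!·Σ² = 1/21  (sign -1)
combine: 4πI² = 245·4/105·1/21 = 4/9
take √, sign -1: I = -0.18806319

-0.188063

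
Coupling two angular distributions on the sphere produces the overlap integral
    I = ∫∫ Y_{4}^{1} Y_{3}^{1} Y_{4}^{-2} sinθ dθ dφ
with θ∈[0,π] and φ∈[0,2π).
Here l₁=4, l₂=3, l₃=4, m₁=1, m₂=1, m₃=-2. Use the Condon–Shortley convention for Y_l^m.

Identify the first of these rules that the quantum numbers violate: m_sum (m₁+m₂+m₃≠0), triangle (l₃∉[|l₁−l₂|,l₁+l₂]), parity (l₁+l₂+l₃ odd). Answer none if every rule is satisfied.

azimuthal sum: 1 + 1 − 2 = 0  ✓
1 ≤ 4 ≤ 7 (triangle on l)  ✓
L = 4 + 3 + 4 = 11 (odd)  ✗

parity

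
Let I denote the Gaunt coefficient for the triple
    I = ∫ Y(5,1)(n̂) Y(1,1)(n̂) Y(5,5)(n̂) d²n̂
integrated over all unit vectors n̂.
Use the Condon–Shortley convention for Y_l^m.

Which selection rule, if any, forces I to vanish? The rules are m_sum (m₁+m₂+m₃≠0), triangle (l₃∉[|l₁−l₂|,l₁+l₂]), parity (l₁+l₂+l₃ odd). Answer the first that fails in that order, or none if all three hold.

azimuthal sum: 1 + 1 + 5 = 7  ✗
4 ≤ 5 ≤ 6 (triangle on l)
L = 5 + 1 + 5 = 11 (odd)

m_sum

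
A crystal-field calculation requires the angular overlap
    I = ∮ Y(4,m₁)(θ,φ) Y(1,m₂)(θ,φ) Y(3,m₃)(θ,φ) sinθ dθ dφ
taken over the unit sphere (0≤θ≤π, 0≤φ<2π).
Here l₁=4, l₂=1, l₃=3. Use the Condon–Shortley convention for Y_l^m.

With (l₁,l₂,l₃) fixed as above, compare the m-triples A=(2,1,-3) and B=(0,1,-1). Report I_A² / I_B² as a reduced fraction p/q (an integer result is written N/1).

1/6

Same 4,1,3: normalisation and zero-m 3j drop out of the ratio.
A: Δ: 2! 6! 0! / 9! → 1/252; sum: t=2:+1/1440 = 1/1440; 3j²(4 1 3; 2 1 -3) = Δ·Π!·Σ² = 1/252  (sign +1)
B: Δ: 2! 6! 0! / 9! → 1/252; sum: t=2:+1/96 = 1/96; 3j²(4 1 3; 0 1 -1) = Δ·Π!·Σ² = 1/42  (sign +1)
I_A²/I_B² = (1/252)/(1/42) = 1/6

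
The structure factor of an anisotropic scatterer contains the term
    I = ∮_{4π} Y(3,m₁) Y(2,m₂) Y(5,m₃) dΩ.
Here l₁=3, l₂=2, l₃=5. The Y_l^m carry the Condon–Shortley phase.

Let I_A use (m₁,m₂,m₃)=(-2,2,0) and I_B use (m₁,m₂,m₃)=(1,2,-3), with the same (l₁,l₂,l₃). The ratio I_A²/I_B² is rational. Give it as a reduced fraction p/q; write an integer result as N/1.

1/14

Same 3,2,5: normalisation and zero-m 3j drop out of the ratio.
A: Δ: 0! 6! 4! / 11! → 1/2310; sum: t=0:+1/2880 = 1/2880; 3j²(3 2 5; -2 2 0) = Δ·Π!·Σ² = 1/462  (sign -1)
B: Δ: 0! 6! 4! / 11! → 1/2310; sum: t=0:+1/1152 = 1/1152; 3j²(3 2 5; 1 2 -3) = Δ·Π!·Σ² = 1/33  (sign +1)
I_A²/I_B² = (1/462)/(1/33) = 1/14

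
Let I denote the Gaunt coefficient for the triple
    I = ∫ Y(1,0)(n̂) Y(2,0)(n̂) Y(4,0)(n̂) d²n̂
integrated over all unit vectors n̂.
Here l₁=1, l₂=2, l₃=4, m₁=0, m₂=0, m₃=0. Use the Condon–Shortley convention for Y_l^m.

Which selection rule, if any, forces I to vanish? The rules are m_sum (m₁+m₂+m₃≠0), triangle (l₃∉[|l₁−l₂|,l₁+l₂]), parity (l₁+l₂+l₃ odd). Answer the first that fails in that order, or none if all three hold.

triangle

azimuthal sum: 0 + 0 + 0 = 0  ✓
1 ≤ 4 ≤ 3 (triangle on l)  ✗
L = 1 + 2 + 4 = 7 (odd)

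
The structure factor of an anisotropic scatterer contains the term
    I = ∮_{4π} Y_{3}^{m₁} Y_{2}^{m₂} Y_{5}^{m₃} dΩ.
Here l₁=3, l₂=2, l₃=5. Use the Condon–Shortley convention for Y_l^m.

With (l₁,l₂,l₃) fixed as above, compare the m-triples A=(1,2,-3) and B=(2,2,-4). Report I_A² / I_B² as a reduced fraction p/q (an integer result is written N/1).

Same 3,2,5: normalisation and zero-m 3j drop out of the ratio.
A: Δ: 0! 6! 4! / 11! → 1/2310; sum: t=0:+1/1152 = 1/1152; 3j²(3 2 5; 1 2 -3) = Δ·Π!·Σ² = 1/33  (sign +1)
B: Δ: 0! 6! 4! / 11! → 1/2310; sum: t=0:+1/2880 = 1/2880; 3j²(3 2 5; 2 2 -4) = Δ·Π!·Σ² = 3/55  (sign -1)
I_A²/I_B² = (1/33)/(3/55) = 5/9

5/9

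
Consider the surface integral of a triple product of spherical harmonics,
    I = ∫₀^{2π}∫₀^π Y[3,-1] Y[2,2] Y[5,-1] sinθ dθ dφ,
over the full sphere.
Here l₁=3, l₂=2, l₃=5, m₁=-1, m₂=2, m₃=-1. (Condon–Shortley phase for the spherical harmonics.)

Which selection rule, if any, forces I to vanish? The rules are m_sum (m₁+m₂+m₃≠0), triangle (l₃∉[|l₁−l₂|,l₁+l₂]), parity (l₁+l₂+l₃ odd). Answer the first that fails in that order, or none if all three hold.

none

azimuthal sum: -1 + 2 − 1 = 0  ✓
1 ≤ 5 ≤ 5 (triangle on l)  ✓
L = 3 + 2 + 5 = 10 (even)  ✓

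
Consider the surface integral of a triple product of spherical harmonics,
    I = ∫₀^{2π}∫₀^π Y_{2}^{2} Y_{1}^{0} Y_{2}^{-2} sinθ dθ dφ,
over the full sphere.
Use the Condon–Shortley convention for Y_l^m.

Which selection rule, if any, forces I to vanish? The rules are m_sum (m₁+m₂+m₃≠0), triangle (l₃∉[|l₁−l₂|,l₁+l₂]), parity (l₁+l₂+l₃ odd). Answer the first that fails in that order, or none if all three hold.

m₁+m₂+m₃ = 2 + 0 − 2 = 0  ✓
triangle: |2−1|=1 ≤ l₃=2 ≤ 2+1=3  ✓
parity: l₁+l₂+l₃ = 5 is odd  ✗

parity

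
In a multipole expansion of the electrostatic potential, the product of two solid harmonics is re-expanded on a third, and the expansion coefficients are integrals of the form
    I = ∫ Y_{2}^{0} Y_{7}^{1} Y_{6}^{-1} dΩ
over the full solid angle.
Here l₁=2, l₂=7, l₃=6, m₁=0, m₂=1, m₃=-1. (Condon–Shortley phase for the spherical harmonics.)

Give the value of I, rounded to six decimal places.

l₁+l₂+l₃=15 is odd: 3j(l;000)=0 ⇒ I=0

0.000000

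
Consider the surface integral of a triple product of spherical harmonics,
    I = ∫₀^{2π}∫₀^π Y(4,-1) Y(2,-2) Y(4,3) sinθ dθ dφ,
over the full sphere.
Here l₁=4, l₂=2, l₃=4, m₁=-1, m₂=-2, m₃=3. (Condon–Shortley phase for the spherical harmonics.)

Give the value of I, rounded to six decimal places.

0.159270

Rules hold: Σm=0, L=10 even, 2≤4≤6.
N = 9·5·9 = 405
Δ = 2!·6!·2!/11! = 1/13860
Racah Σ t=0..2: t=0:+1/192 t=1:−1/36 t=2:+1/192 = -5/288
⇒ 3j(4 2 4; 0 0 0)² = 20/693, sgn -1
Racah Σ t=0..0: t=0:+1/480 = 1/480
⇒ 3j(4 2 4; -1 -2 3)² = 3/110, sgn -1
4πI² = N·(3j₀)²·(3jₘ)² = 270/847
I = +1·√(0.318772/4π) = 0.15927046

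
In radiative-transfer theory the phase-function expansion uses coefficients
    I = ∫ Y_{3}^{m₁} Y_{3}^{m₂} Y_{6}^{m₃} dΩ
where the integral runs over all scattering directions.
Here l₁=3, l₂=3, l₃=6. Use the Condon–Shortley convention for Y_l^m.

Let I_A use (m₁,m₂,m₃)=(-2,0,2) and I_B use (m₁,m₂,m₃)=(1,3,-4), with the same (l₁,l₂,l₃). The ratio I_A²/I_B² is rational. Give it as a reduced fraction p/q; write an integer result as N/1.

16/15

l's match ⇒ only the (l;m) 3-j factors differ between A and B.
A: triangle coeff Δ(3,3,6) = 1/12012; Σ_t [0,0]: t=0:+1/4320 = 1/4320; (3j)²=8/429 [(3 3 6; -2 0 2)], sign=+1
B: triangle coeff Δ(3,3,6) = 1/12012; Σ_t [0,0]: t=0:+1/34560 = 1/34560; (3j)²=5/286 [(3 3 6; 1 3 -4)], sign=+1
I_A²/I_B² = (8/429)/(5/286) = 16/15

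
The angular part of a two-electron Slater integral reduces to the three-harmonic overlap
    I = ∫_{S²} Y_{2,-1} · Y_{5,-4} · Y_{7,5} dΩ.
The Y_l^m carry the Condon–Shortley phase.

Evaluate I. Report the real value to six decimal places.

Checks pass: Σm=0; 14 even; l₃=7∈[3,7].
(2·2+1)(2·5+1)(2·7+1) = 825
Δ: 0! 4! 10! / 15! → 1/15015
sum: t=0:+1/57600 = 1/57600
3j²(2 5 7; 0 0 0) = Δ·Π!·Σ² = 21/715  (sign -1)
sum: t=0:+1/2177280 = 1/2177280
3j²(2 5 7; -1 -4 5) = Δ·Π!·Σ² = 8/273  (sign +1)
combine: 4πI² = 825·21/715·8/273 = 120/169
take √, sign -1: I = -0.23770720

-0.237707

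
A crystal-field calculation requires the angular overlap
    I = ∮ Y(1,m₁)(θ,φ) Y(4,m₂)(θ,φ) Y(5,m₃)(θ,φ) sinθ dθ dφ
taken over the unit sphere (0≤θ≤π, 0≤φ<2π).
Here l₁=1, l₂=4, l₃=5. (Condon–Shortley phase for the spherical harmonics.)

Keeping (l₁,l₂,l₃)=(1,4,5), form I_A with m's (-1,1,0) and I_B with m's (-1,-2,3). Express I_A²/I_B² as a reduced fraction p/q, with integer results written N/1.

5/14

Shared (l₁,l₂,l₃)=(1,4,5): N and (l;000)² cancel in I_A²/I_B².
A: Δ = 0!·2!·8!/11! = 1/495; Racah Σ t=0..0: t=0:+1/1440 = 1/1440; ⇒ 3j(1 4 5; -1 1 0)² = 2/99, sgn -1
B: Δ = 0!·2!·8!/11! = 1/495; Racah Σ t=0..0: t=0:+1/2880 = 1/2880; ⇒ 3j(1 4 5; -1 -2 3)² = 28/495, sgn +1
I_A²/I_B² = (2/99)/(28/495) = 5/14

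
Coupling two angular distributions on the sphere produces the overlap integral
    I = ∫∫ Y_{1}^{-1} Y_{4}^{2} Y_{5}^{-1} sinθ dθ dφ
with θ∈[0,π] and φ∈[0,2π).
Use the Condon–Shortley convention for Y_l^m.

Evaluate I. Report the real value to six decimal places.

-0.120286

m-sum 0 ✓  L=10 even ✓  3≤5≤5 ✓
Π(2lᵢ+1) = 3×9×11 = 297
triangle coeff Δ(1,4,5) = 1/495
Σ_t [0,0]: t=0:+1/576 = 1/576
(3j)²=5/99 [(1 4 5; 0 0 0)], sign=-1
Σ_t [0,0]: t=0:+1/2880 = 1/2880
(3j)²=2/165 [(1 4 5; -1 2 -1)], sign=+1
⇒ 4πI² = 2/11
I = (-1)√(2/11/(4π)) = -0.12028562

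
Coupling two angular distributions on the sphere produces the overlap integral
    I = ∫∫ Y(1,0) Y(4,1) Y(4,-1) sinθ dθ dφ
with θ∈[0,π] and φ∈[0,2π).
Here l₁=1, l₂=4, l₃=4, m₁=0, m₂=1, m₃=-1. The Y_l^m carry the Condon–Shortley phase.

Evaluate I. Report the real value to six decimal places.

Σlᵢ=9 odd — θ-integrand is odd under cosθ→−cosθ; I=0

0.000000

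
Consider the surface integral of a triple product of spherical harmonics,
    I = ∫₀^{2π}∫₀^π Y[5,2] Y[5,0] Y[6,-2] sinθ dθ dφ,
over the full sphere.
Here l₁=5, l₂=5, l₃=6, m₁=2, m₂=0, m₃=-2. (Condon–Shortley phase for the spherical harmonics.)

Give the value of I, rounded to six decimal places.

-0.043391

m-sum 0 ✓  L=16 even ✓  0≤6≤10 ✓
Π(2lᵢ+1) = 11×11×13 = 1573
triangle coeff Δ(5,5,6) = 1/28588560
Σ_t [0,4]: t=0:+1/345600 t=1:−1/13824 t=2:+1/5184 t=3:−1/13824 t=4:+1/345600 = 7/129600
(3j)²=80/7293 [(5 5 6; 0 0 0)], sign=+1
Σ_t [0,3]: t=0:+1/103680 t=1:−1/13824 t=2:+1/17280 t=3:−1/207360 = -1/103680
(3j)²=10/7293 [(5 5 6; 2 0 -2)], sign=-1
⇒ 4πI² = 800/33813
I = (-1)√(800/33813/(4π)) = -0.04339086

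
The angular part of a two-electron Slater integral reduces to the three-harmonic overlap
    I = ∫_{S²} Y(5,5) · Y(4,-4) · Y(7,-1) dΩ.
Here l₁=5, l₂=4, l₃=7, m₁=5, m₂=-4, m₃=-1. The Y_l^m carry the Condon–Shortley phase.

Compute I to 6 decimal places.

Checks pass: Σm=0; 16 even; l₃=7∈[1,9].
(2·5+1)(2·4+1)(2·7+1) = 1485
Δ: 2! 8! 6! / 17! → 1/6126120
sum: t=0:+1/69120 t=1:−1/20736 t=2:+1/69120 = -1/51840
3j²(5 4 7; 0 0 0) = Δ·Π!·Σ² = 280/21879  (sign +1)
sum: t=0:+1/58060800 = 1/58060800
3j²(5 4 7; 5 -4 -1) = Δ·Π!·Σ² = 1/4862  (sign +1)
combine: 4πI² = 1485·280/21879·1/4862 = 2100/537251
take √, sign +1: I = 0.01763665

0.017637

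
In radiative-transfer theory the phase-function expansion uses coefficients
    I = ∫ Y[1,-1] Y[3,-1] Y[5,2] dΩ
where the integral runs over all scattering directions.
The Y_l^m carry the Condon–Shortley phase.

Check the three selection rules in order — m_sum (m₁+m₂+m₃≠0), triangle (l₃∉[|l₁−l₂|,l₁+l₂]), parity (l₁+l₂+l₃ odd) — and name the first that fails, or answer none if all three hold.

triangle

azimuthal sum: -1 − 1 + 2 = 0  ✓
2 ≤ 5 ≤ 4 (triangle on l)  ✗
L = 1 + 3 + 5 = 9 (odd)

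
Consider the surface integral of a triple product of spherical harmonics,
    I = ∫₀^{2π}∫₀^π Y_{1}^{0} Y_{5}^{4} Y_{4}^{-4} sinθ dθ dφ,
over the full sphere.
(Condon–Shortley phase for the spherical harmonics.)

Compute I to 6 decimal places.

0.147319

Checks pass: Σm=0; 10 even; l₃=4∈[4,6].
(2·1+1)(2·5+1)(2·4+1) = 297
Δ: 2! 0! 8! / 11! → 1/495
sum: t=1:−1/576 = -1/576
3j²(1 5 4; 0 0 0) = Δ·Π!·Σ² = 5/99  (sign -1)
sum: t=1:−1/40320 = -1/40320
3j²(1 5 4; 0 4 -4) = Δ·Π!·Σ² = 1/55  (sign -1)
combine: 4πI² = 297·5/99·1/55 = 3/11
take √, sign +1: I = 0.14731920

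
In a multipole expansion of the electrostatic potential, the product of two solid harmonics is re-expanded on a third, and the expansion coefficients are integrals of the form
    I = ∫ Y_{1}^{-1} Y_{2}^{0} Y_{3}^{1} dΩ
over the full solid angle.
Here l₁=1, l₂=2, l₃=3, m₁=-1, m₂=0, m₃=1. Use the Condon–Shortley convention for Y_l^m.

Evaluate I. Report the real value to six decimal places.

m-sum 0 ✓  L=6 even ✓  1≤3≤3 ✓
Π(2lᵢ+1) = 3×5×7 = 105
triangle coeff Δ(1,2,3) = 1/105
Σ_t [0,0]: t=0:+1/4 = 1/4
(3j)²=3/35 [(1 2 3; 0 0 0)], sign=-1
Σ_t [0,0]: t=0:+1/8 = 1/8
(3j)²=2/35 [(1 2 3; -1 0 1)], sign=+1
⇒ 4πI² = 18/35
I = (-1)√(18/35/(4π)) = -0.20230066

-0.202301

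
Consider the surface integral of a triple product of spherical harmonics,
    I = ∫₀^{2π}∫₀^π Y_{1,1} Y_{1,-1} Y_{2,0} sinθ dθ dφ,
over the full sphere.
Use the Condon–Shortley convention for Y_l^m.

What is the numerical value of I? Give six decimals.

0.126157

m-sum 0 ✓  L=4 even ✓  0≤2≤2 ✓
Π(2lᵢ+1) = 3×3×5 = 45
triangle coeff Δ(1,1,2) = 1/30
Σ_t [0,0]: t=0:+1/1 = 1/1
(3j)²=2/15 [(1 1 2; 0 0 0)], sign=+1
Σ_t [0,0]: t=0:+1/4 = 1/4
(3j)²=1/30 [(1 1 2; 1 -1 0)], sign=+1
⇒ 4πI² = 1/5
I = (+1)√(1/5/(4π)) = 0.12615663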